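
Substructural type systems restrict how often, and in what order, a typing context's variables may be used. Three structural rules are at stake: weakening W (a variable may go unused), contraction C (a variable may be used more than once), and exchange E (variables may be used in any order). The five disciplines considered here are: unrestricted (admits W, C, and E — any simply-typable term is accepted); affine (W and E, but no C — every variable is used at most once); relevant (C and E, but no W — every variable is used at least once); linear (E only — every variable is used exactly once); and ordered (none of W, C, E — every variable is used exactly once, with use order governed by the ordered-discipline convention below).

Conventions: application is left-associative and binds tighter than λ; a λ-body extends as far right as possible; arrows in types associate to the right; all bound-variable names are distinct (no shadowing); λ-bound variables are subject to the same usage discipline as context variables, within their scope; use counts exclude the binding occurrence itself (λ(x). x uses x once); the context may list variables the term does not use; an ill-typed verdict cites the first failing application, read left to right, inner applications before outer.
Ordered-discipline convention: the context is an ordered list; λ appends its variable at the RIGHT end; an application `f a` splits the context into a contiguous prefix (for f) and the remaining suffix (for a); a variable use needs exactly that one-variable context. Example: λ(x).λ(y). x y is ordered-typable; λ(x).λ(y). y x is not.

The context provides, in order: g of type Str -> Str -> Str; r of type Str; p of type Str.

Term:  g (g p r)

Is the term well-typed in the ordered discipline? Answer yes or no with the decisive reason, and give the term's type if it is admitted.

no — uses contraction: g ×2
counts: g ×2; r ×1; p ×1
left-to-right use order: g, g, p, r
typing: well-typed — term : Str -> Str
summary: ordered ✗; linear ✗; affine ✗; relevant ✓; unrestricted ✓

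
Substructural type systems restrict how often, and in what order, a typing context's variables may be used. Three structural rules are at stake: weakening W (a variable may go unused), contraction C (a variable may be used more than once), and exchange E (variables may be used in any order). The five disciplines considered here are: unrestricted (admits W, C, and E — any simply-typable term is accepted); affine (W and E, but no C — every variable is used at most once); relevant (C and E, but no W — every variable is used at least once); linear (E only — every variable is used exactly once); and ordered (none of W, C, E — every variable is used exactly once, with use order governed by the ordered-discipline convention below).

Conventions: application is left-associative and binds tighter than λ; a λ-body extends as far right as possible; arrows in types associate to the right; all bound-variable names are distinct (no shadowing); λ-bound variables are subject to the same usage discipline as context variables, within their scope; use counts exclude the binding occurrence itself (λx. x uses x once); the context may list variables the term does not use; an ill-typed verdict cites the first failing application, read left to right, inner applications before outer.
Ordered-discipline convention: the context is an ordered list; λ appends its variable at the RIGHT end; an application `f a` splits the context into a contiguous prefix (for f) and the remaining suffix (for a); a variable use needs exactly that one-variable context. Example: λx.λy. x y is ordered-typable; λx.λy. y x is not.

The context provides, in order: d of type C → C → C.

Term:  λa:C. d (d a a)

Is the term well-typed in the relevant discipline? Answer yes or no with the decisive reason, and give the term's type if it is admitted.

yes — d, a: all used, weakening unneeded; term : C → C → C
variable uses: d=2; a (bound)=2
order of uses: d, d, a, a
typing: the term checks, with type C → C → C
across the five disciplines: ordered ✗; linear ✗; affine ✗; relevant ✓; unrestricted ✓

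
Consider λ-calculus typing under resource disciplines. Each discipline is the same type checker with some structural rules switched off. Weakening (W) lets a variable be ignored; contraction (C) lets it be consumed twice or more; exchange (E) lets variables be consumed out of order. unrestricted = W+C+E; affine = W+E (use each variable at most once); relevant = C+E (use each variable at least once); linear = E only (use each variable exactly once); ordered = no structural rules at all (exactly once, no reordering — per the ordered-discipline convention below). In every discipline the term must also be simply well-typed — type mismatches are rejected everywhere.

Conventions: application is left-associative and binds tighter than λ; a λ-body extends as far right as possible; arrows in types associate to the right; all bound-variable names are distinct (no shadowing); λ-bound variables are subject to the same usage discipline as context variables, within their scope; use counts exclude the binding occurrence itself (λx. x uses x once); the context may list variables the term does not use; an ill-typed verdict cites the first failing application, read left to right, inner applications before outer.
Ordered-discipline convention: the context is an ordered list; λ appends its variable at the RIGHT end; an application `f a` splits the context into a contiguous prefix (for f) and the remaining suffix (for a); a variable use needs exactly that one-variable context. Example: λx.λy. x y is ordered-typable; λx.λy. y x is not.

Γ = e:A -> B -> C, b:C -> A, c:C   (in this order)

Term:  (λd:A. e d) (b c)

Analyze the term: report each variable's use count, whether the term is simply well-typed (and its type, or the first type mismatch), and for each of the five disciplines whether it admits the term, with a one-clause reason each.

variable uses: e=1; b=1; c=1; d (bound)=1
uses in reading order: e, d, b, c
typing: ✓ — B -> C
ordered: ✓, one use each (e, b, c, d); ordered split holds
linear: ✓, single use per variable (e, b, c, d)
affine: ✓, no duplicate uses among e, b, c, d
relevant: ✓, at least one use each (e, b, c, d)
unrestricted: ✓, type-checks (B -> C) and nothing is barred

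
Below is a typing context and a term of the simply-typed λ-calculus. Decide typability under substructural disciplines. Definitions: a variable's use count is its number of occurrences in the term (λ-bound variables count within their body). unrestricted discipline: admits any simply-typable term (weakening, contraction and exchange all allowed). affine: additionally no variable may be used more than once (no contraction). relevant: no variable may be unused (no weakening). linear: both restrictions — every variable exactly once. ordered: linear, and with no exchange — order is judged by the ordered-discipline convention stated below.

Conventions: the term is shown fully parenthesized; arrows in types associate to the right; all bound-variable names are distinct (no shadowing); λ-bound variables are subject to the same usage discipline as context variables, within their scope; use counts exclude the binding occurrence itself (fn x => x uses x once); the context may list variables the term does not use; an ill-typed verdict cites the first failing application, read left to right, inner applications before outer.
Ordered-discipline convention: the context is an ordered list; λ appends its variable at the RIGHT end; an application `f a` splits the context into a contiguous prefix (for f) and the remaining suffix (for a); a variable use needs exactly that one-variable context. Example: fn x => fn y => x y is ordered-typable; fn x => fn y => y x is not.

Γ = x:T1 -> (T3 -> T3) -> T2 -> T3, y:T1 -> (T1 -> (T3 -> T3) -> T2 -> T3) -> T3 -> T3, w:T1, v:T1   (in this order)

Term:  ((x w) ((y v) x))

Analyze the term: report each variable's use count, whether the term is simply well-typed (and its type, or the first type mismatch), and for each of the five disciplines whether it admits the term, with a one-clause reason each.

usage: x: 2×, y: 1×, w: 1×, v: 1×
order of uses: x, w, y, v, x
typing: well-typed — term : T2 -> T3
ordered ✗ (uses contraction: x ×2)
linear ✗ (uses contraction: x ×2)
affine ✗ (uses contraction: x ×2)
relevant ✓ (every one of x, y, w, v appears)
unrestricted ✓ (typability at T2 -> T3 is all that's needed)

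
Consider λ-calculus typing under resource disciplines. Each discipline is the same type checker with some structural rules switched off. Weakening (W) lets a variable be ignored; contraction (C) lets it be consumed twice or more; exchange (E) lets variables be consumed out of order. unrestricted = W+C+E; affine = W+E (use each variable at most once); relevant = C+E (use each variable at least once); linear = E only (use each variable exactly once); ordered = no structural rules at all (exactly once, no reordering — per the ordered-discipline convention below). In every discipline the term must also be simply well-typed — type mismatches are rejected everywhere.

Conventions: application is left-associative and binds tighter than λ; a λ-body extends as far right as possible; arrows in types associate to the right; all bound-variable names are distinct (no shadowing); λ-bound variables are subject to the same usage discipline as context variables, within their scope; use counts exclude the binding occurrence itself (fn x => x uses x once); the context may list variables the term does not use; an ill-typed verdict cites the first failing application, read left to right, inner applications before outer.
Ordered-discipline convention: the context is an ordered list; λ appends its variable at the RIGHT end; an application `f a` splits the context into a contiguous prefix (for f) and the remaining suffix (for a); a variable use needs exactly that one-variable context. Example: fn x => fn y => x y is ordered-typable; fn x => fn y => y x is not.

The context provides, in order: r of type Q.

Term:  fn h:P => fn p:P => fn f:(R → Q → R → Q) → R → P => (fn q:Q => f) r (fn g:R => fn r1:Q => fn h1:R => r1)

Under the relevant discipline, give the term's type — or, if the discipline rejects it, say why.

not well-typed under relevant — h, p, q, g, h1 left unused
variable uses: r=1; h [bound]=0; p [bound]=0; f [bound]=1; q [bound]=0; g [bound]=0; r1 [bound]=1; h1 [bound]=0
use order (left to right): f, r, r1
typing: ✓ — P → P → ((R → Q → R → Q) → R → P) → R → P
per-discipline verdicts: ordered ✗, linear ✗, affine ✓, relevant ✗, unrestricted ✓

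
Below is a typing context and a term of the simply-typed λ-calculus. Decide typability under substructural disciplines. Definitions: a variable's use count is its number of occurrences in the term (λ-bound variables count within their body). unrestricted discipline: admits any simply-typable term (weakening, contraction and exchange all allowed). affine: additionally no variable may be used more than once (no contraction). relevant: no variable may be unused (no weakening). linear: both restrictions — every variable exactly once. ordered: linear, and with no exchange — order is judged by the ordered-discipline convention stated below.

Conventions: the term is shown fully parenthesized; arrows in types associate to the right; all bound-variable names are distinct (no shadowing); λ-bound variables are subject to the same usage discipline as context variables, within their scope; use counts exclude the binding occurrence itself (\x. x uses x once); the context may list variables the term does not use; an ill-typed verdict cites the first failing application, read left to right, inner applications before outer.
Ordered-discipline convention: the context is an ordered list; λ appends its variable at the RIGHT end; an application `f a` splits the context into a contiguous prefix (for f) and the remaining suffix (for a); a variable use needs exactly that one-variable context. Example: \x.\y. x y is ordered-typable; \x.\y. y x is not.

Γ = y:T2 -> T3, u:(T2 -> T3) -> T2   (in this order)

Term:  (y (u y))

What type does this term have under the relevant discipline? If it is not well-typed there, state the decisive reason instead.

term : T3
counts: y ×2; u ×1
order of uses: y, u, y
typing: well-typed at T3
all disciplines: ordered ✗ | linear ✗ | affine ✗ | relevant ✓ | unrestricted ✓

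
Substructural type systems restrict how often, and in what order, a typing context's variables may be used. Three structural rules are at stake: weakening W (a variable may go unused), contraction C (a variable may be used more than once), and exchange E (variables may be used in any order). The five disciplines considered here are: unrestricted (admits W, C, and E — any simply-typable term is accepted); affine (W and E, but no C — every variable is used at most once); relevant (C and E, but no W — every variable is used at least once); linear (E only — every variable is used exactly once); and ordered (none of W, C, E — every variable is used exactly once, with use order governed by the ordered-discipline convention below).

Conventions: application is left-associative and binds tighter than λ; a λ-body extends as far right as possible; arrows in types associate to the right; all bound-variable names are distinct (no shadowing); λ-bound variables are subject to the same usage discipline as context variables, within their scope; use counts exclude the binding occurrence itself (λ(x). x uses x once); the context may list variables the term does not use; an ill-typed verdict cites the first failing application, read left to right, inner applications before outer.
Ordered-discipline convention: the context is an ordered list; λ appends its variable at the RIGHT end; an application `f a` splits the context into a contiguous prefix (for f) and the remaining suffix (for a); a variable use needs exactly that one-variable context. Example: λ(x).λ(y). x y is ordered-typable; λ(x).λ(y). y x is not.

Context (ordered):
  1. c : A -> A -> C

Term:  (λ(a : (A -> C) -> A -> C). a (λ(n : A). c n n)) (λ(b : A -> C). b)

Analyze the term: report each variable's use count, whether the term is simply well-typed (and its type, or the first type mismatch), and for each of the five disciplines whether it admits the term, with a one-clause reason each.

counts: c: 1; a (bound): 1; n (bound): 2; b (bound): 1
uses in reading order: a, c, n, n, b
typing: ✓ — A -> C
ordered: ✗ — uses contraction: n ×2
linear: ✗ — uses contraction: n ×2
affine: ✗ — uses contraction: n ×2
relevant: ✓ — none of c, a, n, b goes unused
unrestricted: ✓ — typability at A -> C is all that's needed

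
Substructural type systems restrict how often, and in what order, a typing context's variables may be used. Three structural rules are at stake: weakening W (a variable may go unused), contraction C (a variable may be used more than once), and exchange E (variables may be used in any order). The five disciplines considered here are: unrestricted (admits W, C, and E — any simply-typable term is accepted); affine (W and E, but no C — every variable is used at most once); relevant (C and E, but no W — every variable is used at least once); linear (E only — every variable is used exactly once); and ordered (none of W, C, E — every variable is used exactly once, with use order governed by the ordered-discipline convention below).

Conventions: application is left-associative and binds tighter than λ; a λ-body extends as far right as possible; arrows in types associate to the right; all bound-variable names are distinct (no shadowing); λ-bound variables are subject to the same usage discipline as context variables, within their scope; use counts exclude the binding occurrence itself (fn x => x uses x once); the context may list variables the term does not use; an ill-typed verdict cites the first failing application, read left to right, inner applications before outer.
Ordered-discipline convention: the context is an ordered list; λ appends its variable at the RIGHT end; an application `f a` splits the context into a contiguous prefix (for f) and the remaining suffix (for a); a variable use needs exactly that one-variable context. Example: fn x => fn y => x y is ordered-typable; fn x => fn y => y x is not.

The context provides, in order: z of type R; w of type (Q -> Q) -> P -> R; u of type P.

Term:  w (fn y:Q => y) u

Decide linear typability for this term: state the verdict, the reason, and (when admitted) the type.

no — needs weakening: z unused
counts: z: 0, w: 1, u: 1, y [bound]: 1
use order (left to right): w, y, u
typing: well-typed — term : R
all disciplines: ordered ✗ · linear ✗ · affine ✓ · relevant ✗ · unrestricted ✓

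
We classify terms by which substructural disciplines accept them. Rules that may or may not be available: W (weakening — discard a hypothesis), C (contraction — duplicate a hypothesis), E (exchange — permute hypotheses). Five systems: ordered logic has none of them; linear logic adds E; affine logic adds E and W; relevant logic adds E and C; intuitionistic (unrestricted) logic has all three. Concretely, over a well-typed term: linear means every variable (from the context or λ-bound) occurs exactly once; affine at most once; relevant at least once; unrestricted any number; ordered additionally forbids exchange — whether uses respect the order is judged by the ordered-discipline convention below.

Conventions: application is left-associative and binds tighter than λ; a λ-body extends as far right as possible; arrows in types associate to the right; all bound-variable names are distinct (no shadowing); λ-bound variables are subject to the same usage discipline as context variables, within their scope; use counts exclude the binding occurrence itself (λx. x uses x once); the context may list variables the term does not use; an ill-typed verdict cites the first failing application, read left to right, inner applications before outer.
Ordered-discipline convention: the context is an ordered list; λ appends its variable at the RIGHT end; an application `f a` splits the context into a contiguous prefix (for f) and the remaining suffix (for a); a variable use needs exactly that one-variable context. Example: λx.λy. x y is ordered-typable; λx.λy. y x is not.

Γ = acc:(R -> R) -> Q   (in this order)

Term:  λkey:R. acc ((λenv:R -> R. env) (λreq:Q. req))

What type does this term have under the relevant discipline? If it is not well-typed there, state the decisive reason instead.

not well-typed under relevant — a type mismatch blocks all five
variable uses: acc ×1; key [bound] ×0; env [bound] ×1; req [bound] ×1
order of uses: acc, env, req
typing: ill-typed: an application expects R -> R but receives Q -> Q
summary: ordered ✗, linear ✗, affine ✗, relevant ✗, unrestricted ✗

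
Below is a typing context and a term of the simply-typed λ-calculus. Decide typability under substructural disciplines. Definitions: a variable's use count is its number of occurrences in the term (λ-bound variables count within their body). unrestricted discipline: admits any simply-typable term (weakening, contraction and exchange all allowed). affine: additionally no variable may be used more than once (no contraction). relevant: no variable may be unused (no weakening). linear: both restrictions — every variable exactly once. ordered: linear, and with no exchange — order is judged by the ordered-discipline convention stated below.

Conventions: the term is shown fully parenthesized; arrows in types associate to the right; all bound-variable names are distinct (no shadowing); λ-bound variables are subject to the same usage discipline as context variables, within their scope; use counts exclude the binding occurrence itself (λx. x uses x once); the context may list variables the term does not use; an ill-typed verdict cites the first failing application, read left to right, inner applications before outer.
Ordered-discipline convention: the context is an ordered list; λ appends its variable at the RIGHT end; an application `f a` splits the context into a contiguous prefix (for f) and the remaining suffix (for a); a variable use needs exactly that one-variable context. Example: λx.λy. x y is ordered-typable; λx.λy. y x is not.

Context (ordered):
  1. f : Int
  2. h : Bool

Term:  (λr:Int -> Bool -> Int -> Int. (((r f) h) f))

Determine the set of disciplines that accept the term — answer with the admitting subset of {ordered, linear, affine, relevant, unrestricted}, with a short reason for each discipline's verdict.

accepted by: relevant, unrestricted
variable uses: f ×2, h ×1, r (λ-bound) ×1
order of uses: r, f, h, f
typing: well-typed — term : (Int -> Bool -> Int -> Int) -> Int
ordered: ✗, needs contraction — f ×2
linear: ✗, needs contraction — f ×2
affine: ✗, needs contraction — f ×2
relevant: ✓, at least one use each (f, h, r)
unrestricted: ✓, simply typable at (Int -> Bool -> Int -> Int) -> Int; W, C, E all held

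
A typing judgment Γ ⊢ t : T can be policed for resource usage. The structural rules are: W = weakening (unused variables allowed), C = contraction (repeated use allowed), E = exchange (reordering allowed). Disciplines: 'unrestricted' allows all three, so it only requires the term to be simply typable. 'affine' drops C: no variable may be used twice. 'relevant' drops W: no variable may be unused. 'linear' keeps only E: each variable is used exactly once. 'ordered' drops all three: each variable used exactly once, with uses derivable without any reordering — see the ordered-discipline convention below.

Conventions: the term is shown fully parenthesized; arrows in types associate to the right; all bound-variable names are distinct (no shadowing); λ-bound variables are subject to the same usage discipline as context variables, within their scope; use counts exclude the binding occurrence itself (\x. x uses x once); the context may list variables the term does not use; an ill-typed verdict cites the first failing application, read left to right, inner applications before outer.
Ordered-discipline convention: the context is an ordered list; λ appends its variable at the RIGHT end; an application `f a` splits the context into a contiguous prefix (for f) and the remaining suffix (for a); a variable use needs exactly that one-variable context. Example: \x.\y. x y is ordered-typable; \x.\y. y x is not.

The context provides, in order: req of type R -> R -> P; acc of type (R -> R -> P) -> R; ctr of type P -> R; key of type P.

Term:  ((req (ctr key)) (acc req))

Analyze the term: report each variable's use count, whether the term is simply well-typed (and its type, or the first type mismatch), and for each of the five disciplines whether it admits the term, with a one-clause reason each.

variable uses: req ×2; acc ×1; ctr ×1; key ×1
left-to-right use order: req, ctr, key, acc, req
typing: well-typed — term : P
ordered: ✗ — req ×2 used more than once (contraction)
linear: ✗ — req ×2 used more than once (contraction)
affine: ✗ — req ×2 used more than once (contraction)
relevant: ✓ — at least one use each (req, acc, ctr, key)
unrestricted: ✓ — well-typed at P; no restrictions here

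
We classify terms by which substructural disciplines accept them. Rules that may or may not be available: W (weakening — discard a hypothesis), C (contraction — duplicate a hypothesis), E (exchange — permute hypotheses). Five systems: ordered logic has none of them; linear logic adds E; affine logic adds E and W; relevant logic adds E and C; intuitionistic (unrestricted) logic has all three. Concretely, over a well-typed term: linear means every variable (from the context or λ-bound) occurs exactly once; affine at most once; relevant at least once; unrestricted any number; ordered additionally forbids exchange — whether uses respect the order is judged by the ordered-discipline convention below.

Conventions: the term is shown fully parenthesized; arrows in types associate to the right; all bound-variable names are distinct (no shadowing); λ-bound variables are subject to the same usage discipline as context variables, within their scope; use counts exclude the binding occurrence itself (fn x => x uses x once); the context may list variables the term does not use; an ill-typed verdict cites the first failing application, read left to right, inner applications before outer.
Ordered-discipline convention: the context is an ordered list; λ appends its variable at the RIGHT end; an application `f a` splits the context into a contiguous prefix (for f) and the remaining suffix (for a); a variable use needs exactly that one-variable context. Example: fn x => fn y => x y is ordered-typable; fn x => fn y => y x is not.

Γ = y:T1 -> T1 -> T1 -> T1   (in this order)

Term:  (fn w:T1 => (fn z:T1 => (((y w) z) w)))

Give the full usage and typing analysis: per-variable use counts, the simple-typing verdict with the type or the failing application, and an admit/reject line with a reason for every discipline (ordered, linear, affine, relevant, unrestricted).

usage: y ×1; w [bound] ×2; z [bound] ×1
order of uses: y, w, z, w
typing: the term checks, with type T1 -> T1 -> T1
ordered: ✗, w ×2 used more than once (contraction)
linear: ✗, w ×2 used more than once (contraction)
affine: ✗, w ×2 used more than once (contraction)
relevant: ✓, none of y, w, z goes unused
unrestricted: ✓, simply typable at T1 -> T1 -> T1; W, C, E all held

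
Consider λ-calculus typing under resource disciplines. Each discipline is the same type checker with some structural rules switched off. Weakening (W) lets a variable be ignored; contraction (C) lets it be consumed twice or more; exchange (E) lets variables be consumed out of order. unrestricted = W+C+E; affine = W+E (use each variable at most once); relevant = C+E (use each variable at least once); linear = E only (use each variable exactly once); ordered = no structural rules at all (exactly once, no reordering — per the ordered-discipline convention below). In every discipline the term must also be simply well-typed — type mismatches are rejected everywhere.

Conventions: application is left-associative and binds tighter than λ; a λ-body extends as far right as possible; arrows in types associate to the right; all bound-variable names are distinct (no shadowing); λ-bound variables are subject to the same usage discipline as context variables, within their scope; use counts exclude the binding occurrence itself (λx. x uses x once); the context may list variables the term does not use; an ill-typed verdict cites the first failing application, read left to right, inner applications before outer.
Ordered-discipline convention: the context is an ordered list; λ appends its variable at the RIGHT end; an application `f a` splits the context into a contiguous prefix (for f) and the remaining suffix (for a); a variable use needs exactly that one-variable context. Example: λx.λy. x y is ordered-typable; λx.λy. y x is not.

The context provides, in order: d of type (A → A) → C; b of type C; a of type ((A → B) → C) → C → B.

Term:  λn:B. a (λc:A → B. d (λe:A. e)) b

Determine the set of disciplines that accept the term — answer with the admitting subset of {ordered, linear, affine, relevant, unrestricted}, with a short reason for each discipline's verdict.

admitted by: affine, unrestricted
usage: d=1, b=1, a=1, n (λ-bound)=0, c (λ-bound)=0, e (λ-bound)=1
use order (left to right): a, d, e, b
typing: well-typed at B → B
ordered: ✗ — n, c left unused
linear: ✗ — n, c left unused
affine: ✓ — no duplicate uses among d, b, a, n, c, e
relevant: ✗ — n, c left unused
unrestricted: ✓ — simply typable at B → B; W, C, E all held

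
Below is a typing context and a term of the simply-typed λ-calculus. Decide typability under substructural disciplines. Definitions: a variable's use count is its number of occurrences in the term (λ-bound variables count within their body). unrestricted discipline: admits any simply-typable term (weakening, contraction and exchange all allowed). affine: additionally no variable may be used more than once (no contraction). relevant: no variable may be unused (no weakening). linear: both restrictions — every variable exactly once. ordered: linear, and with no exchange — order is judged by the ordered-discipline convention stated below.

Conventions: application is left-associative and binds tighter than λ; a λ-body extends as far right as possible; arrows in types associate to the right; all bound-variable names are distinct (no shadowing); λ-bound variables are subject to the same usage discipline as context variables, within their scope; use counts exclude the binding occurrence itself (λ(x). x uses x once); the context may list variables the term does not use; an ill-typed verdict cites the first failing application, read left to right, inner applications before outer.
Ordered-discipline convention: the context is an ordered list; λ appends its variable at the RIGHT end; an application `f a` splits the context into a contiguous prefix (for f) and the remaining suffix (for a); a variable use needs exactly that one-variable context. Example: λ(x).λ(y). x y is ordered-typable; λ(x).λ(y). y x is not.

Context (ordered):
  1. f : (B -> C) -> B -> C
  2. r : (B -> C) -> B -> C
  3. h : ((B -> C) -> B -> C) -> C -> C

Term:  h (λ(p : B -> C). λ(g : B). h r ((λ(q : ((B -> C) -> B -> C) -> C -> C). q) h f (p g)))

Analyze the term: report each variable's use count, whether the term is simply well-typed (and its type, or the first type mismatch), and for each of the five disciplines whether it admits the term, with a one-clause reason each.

usage: f ×1, r ×1, h ×3, p [bound] ×1, g [bound] ×1, q [bound] ×1
left-to-right use order: h, h, r, q, h, f, p, g
typing: well-typed at C -> C
ordered: ✗, repeated use of h ×3
linear: ✗, repeated use of h ×3
affine: ✗, repeated use of h ×3
relevant: ✓, none of f, r, h, p, g, q goes unused
unrestricted: ✓, simply typable at C -> C; W, C, E all held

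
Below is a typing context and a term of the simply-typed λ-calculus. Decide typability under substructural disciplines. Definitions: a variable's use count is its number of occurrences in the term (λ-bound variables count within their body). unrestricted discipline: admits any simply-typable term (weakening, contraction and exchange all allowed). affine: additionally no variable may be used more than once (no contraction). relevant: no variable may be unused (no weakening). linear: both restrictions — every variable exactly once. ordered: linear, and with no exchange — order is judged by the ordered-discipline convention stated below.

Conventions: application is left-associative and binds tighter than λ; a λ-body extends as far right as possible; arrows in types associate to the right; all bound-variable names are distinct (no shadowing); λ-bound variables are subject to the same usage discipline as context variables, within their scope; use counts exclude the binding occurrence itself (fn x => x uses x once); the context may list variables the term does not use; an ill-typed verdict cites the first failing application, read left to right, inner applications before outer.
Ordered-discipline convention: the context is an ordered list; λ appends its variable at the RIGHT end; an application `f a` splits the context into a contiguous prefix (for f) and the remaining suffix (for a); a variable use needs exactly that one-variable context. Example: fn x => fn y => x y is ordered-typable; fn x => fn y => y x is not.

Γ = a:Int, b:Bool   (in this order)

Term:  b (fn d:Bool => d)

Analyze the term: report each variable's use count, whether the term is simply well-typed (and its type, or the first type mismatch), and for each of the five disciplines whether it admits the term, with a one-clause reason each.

counts: a: 0, b: 1, d [bound]: 1
order of uses: b, d
typing: ill-typed: non-arrow in function slot: Bool
ordered: ✗, fails simple typing
linear: ✗, a type mismatch blocks all five
affine: ✗, the type mismatch rejects it
relevant: ✗, not simply typable
unrestricted: ✗, fails simple typing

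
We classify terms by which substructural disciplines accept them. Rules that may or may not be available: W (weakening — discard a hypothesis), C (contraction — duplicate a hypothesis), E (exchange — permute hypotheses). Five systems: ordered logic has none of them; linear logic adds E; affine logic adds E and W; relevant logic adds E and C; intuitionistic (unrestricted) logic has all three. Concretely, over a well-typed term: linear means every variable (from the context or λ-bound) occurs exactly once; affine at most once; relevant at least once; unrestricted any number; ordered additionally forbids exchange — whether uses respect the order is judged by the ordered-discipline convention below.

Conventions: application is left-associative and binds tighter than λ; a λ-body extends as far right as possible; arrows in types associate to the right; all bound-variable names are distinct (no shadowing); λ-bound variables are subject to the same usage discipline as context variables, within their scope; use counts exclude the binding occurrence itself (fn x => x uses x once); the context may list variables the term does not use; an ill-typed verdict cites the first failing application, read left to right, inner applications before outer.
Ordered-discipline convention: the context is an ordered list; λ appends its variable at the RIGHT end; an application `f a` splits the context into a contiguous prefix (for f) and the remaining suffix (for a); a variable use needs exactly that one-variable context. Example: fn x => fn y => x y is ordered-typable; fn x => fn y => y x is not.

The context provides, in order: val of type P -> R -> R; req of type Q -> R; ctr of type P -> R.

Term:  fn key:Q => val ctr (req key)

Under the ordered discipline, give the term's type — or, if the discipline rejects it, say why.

not well-typed under ordered — the type mismatch rejects it
usage: val ×1, req ×1, ctr ×1, key (bound) ×1
order of uses: val, ctr, req, key
typing: ill-typed: an argument P -> R mismatches the expected P
all disciplines: ordered ✗ | linear ✗ | affine ✗ | relevant ✗ | unrestricted ✗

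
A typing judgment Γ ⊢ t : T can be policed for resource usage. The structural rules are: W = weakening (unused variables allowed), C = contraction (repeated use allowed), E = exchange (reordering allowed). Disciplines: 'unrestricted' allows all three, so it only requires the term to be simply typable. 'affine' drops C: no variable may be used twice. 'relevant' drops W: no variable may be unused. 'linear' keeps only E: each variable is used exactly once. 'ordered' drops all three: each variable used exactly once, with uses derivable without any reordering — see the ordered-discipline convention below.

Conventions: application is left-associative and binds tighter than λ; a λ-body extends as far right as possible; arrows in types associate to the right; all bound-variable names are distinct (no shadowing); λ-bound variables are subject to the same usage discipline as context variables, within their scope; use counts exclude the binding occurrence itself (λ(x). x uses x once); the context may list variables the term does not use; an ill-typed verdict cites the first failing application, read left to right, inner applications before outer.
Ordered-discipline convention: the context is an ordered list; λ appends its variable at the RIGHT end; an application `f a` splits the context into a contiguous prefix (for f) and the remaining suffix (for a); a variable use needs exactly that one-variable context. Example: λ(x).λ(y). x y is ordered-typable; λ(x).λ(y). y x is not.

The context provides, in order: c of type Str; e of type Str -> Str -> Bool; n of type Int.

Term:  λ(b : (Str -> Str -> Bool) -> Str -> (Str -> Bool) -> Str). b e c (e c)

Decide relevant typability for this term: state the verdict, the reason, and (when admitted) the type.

no — needs weakening: n unused
usage: c=2, e=2, n=0, b [bound]=1
use order (left to right): b, e, c, e, c
typing: well-typed at ((Str -> Str -> Bool) -> Str -> (Str -> Bool) -> Str) -> Str
per-discipline verdicts: ordered ✗, linear ✗, affine ✗, relevant ✗, unrestricted ✓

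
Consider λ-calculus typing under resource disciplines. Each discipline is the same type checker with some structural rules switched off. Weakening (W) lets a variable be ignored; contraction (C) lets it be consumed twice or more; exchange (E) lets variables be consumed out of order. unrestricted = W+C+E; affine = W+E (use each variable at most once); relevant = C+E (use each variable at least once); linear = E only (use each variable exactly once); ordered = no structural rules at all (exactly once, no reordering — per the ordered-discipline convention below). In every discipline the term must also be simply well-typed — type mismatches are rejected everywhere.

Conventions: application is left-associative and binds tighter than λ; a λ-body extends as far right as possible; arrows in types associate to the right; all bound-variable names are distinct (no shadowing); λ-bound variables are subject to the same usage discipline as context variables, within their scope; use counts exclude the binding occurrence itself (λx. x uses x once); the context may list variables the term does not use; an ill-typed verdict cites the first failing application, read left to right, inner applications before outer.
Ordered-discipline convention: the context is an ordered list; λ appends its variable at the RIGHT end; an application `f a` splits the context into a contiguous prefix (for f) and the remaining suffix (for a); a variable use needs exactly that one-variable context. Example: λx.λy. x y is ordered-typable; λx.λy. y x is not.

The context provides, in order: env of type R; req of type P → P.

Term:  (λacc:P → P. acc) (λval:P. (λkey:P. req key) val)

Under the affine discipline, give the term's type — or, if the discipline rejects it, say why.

term : P → P
use counts: env=0, req=1, acc (λ-bound)=1, val (λ-bound)=1, key (λ-bound)=1
order of uses: acc, req, key, val
typing: the term checks, with type P → P
per-discipline verdicts: ordered ✗; linear ✗; affine ✓; relevant ✗; unrestricted ✓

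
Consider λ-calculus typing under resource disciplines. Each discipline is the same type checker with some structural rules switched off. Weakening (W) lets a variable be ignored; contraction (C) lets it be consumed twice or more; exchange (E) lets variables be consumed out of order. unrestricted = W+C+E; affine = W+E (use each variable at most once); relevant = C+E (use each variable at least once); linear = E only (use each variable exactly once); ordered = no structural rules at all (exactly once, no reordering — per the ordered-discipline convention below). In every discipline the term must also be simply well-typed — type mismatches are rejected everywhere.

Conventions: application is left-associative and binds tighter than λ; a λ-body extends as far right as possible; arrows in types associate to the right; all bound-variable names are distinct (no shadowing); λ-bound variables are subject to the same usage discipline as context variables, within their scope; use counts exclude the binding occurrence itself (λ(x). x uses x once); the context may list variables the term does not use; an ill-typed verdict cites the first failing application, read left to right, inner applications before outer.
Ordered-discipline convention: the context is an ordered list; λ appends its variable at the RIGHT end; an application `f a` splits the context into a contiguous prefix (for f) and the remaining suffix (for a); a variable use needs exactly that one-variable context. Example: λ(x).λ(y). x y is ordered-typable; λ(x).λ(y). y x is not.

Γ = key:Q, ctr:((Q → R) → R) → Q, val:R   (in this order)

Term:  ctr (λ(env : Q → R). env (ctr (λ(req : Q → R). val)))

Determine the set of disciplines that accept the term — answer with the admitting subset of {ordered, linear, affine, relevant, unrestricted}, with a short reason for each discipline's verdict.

accepted by: unrestricted
usage: key ×0; ctr ×2; val ×1; env (λ-bound) ×1; req (λ-bound) ×0
use order (left to right): ctr, env, ctr, val
typing: well-typed — term : Q
ordered: ✗, uses contraction: ctr ×2; unused: key, req — weakening required
linear: ✗, uses contraction: ctr ×2; unused: key, req — weakening required
affine: ✗, uses contraction: ctr ×2
relevant: ✗, unused: key, req — weakening required
unrestricted: ✓, well-typed at Q; no restrictions here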